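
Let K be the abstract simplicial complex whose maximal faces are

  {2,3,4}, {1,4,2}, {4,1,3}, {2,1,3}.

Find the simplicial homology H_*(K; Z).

Fix the vertex order 1 < 2 < 3 < 4 and write every simplex with vertices in increasing order. Then dim K = 2 and the simplices of K are:

  0-simplices (4): [1], [2], [3], [4]
  1-simplices (6): [1,2], [1,3], [1,4], [2,3], [2,4], [3,4]
  2-simplices (4): [1,2,3], [1,2,4], [1,3,4], [2,3,4]

Hence C_0 ≅ Z^4, C_1 ≅ Z^6, C_2 ≅ Z^4.

The boundary map ∂_1: C_1 → C_0 sends each edge [p,q] (with p < q) to q − p. For instance
  ∂[1,3] = [3] − [1].
The resulting 4×6 matrix has rank 3, and its Smith normal form has invariant factors (1,1,1).

The boundary map ∂_2: C_2 → C_1 acts by ∂[p,q,r] = [q,r] − [p,r] + [p,q]. For instance
  ∂[1,2,3] = [2,3] − [1,3] + [1,2],
  ∂[2,3,4] = [3,4] − [2,4] + [2,3].
The resulting 6×4 matrix has rank 3, and its Smith normal form has invariant factors (1,1,1).

Reading off H_k = ker ∂_k / im ∂_{k+1}:

  H_0: rank C_0 − rank ∂_1 = 4 − 3 = 1, and the invariant factors of ∂_1 are all 1, so H_0 = Z.
  H_1: rank ker ∂_1 − rank ∂_2 = (6 − 3) − 3 = 0, and the invariant factors of ∂_2 are all 1, so H_1 = 0.
  H_2: rank ker ∂_2 − rank ∂_3 = (4 − 3) − 0 = 1, and there is no ∂_3, so H_2 = Z.

H_0 ≅ Z,  H_1 = 0,  H_2 ≅ Z.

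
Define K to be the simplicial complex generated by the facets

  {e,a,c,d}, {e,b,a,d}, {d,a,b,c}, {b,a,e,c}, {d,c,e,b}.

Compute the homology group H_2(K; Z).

H_2 = 0.

We work with the vertex ordering a < b < c < d < e. The simplices of K, each written with vertices in increasing order, are:

  0-simplices (5): a, b, c, d, e
  1-simplices (10): ab, ac, ad, ae, bc, bd, be, cd, ce, de
  2-simplices (10): abc, abd, abe, acd, ace, ade, bcd, bce, bde, cde
  3-simplices (5): abcd, abce, abde, acde, bcde

giving chain groups C_0 ≅ Z^5, C_1 ≅ Z^10, C_2 ≅ Z^10, C_3 ≅ Z^5.

Boundary ∂_1: C_1 → C_0 is given by ∂[p,q] = [q] − [p]. For instance
  ∂ab = b − a.
The resulting 5×10 matrix has rank 4, and its Smith normal form has invariant factors (1,1,1,1).

The boundary map ∂_2: C_2 → C_1 acts by ∂[p,q,r] = [q,r] − [p,r] + [p,q]. For instance
  ∂cde = de − ce + cd,
  ∂abe = be − ae + ab.
The 10×10 boundary matrix has rank 6 and Smith normal form diag(1,1,1,1,1,1).

The boundary map ∂_3: C_3 → C_2 sends each 3-simplex σ to the alternating sum Σ_i (−1)^i (σ with its i-th vertex removed). For instance
  ∂abde = bde − ade + abe − abd,
  ∂bcde = cde − bde + bce − bcd.
This gives a 10×5 integer matrix of rank 4; reducing to Smith normal form yields diagonal entries (1,1,1,1).

Reading off H_k = ker ∂_k / im ∂_{k+1}:

  H_2: rank ker ∂_2 − rank ∂_3 = (10 − 6) − 4 = 0, and the invariant factors of ∂_3 are all 1, so H_2 = 0.

(K is a triangulation of the 3-sphere S^3.)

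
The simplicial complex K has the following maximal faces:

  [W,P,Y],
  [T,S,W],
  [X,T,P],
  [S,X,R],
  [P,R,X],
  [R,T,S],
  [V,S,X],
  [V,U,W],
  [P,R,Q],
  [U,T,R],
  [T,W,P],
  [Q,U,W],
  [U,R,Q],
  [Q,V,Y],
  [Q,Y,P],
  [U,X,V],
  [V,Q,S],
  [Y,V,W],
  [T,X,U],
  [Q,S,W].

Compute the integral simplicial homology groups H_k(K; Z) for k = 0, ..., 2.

K has 10 vertices, 30 edges, 20 triangles.
rank ∂_0 = 0, rank ∂_1 = 9 ⇒ b_0 = 10 − 0 − 9 = 1; all invariant factors of ∂_1 are 1 so no torsion. So H_0 = Z.
rank ∂_1 = 9, rank ∂_2 = 20 ⇒ b_1 = 30 − 9 − 20 = 1; ∂_2 has invariant factor(s) [2] giving torsion. So H_1 = Z ⊕ Z/2Z.
rank ∂_2 = 20, rank ∂_3 = 0 ⇒ b_2 = 20 − 20 − 0 = 0. So H_2 = 0.

H_0 = Z,  H_1 = Z ⊕ Z/2Z,  H_2 = 0.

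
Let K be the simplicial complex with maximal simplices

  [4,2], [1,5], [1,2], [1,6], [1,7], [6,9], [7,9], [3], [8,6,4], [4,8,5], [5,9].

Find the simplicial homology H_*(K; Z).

Take the total order 1 < 2 < 3 < 4 < 5 < 6 < 7 < 8 < 9 on the vertex set. Then K (dimension 2) consists of the simplices:

  0-simplices (9): [1], [2], [3], [4], [5], [6], [7], [8], [9]
  1-simplices (13): [1,2], [1,5], [1,6], [1,7], [2,4], [4,5], [4,6], [4,8], [5,8], [5,9], [6,8], [6,9], [7,9]
  2-simplices (2): [4,5,8], [4,6,8]

so the chain groups are C_0 ≅ Z^9, C_1 ≅ Z^13, C_2 ≅ Z^2.

Boundary ∂_1: C_1 → C_0 sends each edge [p,q] (with p < q) to q − p. For instance
  ∂[6,9] = [9] − [6].
As a 9×13 matrix over Z this has rank 7, with invariant factors (1,1,1,1,1,1,1).

∂_2: C_2 → C_1 maps a triangle to the signed sum of its edges. For instance
  ∂[4,6,8] = [6,8] − [4,8] + [4,6],
  ∂[4,5,8] = [5,8] − [4,8] + [4,5].
This gives a 13×2 integer matrix of rank 2; reducing to Smith normal form yields diagonal entries (1,1).

Computing H_k = (kernel of ∂_k) / (image of ∂_{k+1}):

  H_0: rank C_0 − rank ∂_1 = 9 − 7 = 2, and the invariant factors of ∂_1 are all 1, so H_0 = Z^2.
  H_1: rank ker ∂_1 − rank ∂_2 = (13 − 7) − 2 = 4, and the invariant factors of ∂_2 are all 1, so H_1 = Z^4.
  H_2: rank ker ∂_2 − rank ∂_3 = (2 − 2) − 0 = 0, and there is no ∂_3, so H_2 = 0.

As a check, the Euler characteristic is 9 − 13 + 2 = -2, which agrees with 2 − 4 + 0 = -2.

H_0 ≅ Z^2,  H_1 ≅ Z^4,  H_2 = 0.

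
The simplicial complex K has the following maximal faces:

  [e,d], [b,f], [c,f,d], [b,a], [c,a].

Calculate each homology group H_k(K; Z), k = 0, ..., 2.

H_0 ≅ Z,  H_1 ≅ Z,  H_2 = 0.

Order the vertices as a < b < c < d < e < f. Listing each simplex with vertices in this order, K has dimension 2 with simplices:

  0-simplices (6): a, b, c, d, e, f
  1-simplices (7): ab, ac, bf, cd, cf, de, df
  2-simplices (1): cdf

Hence C_0 ≅ Z^6, C_1 ≅ Z^7, C_2 ≅ Z^1.

Boundary ∂_1: C_1 → C_0 sends each edge [p,q] (with p < q) to q − p. For instance
  ∂ab = b − a.
The 6×7 boundary matrix has rank 5 and Smith normal form diag(1,1,1,1,1).

Boundary ∂_2: C_2 → C_1 maps a triangle to the signed sum of its edges. For instance
  ∂cdf = df − cf + cd.
The 7×1 boundary matrix has rank 1 and Smith normal form diag(1).

Reading off H_k = ker ∂_k / im ∂_{k+1}:

  H_0: rank C_0 − rank ∂_1 = 6 − 5 = 1, and the invariant factors of ∂_1 are all 1, so H_0 = Z.
  H_1: rank ker ∂_1 − rank ∂_2 = (7 − 5) − 1 = 1, and the invariant factors of ∂_2 are all 1, so H_1 = Z.
  H_2: rank ker ∂_2 − rank ∂_3 = (1 − 1) − 0 = 0, and there is no ∂_3, so H_2 = 0.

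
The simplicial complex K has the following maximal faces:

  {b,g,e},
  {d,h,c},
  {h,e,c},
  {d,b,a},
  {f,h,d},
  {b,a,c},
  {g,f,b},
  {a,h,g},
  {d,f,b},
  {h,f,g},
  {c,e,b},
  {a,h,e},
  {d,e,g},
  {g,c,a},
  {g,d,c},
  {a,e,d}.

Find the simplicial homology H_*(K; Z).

H_0 ≅ Z,  H_1 ≅ Z^2,  H_2 ≅ Z.

We work with the vertex ordering a < b < c < d < e < f < g < h. The simplices of K, each written with vertices in increasing order, are:

  0-simplices (8): a, b, c, d, e, f, g, h
  1-simplices (24): ab, ac, ad, ae, ag, ah, bc, bd, be, bf, bg, cd, ce, cg, ch, de, df, dg, dh, eg, eh, fg, fh, gh
  2-simplices (16): abc, abd, acg, ade, aeh, agh, bce, bdf, beg, bfg, cdg, cdh, ceh, deg, dfh, fgh

so the chain groups are C_0 ≅ Z^8, C_1 ≅ Z^24, C_2 ≅ Z^16.

The boundary map ∂_1: C_1 → C_0 is given by ∂[p,q] = [q] − [p].
This gives a 8×24 integer matrix of rank 7; reducing to Smith normal form yields diagonal entries (1,1,1,1,1,1,1).

Boundary ∂_2: C_2 → C_1 maps a triangle to the signed sum of its edges. For instance
  ∂abd = bd − ad + ab,
  ∂dfh = fh − dh + df.
The resulting 24×16 matrix has rank 15, and its Smith normal form has invariant factors (1,1,1,1,1,1,1,1,1,1,1,1,1,1,1).

Computing H_k = (kernel of ∂_k) / (image of ∂_{k+1}):

  H_0: rank C_0 − rank ∂_1 = 8 − 7 = 1, and the invariant factors of ∂_1 are all 1, so H_0 ≅ Z.
  H_1: rank ker ∂_1 − rank ∂_2 = (24 − 7) − 15 = 2, and the invariant factors of ∂_2 are all 1, so H_1 ≅ Z^2.
  H_2: rank ker ∂_2 − rank ∂_3 = (16 − 15) − 0 = 1, and there is no ∂_3, so H_2 ≅ Z.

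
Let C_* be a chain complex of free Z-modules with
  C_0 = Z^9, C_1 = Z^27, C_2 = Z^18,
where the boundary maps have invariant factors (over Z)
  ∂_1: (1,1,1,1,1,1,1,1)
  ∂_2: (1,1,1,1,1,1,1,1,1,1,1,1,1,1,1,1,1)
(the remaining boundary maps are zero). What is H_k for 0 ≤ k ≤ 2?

H_0 ≅ Z,  H_1 ≅ Z^2,  H_2 ≅ Z.

H_0: b_0 = 9 − 0 − 8 = 1; torsion from ∂_1 factors > 1: none. So H_0 ≅ Z.
H_1: b_1 = 27 − 8 − 17 = 2; torsion from ∂_2 factors > 1: none. So H_1 ≅ Z^2.
H_2: b_2 = 18 − 17 − 0 = 1; torsion from ∂_3 factors > 1: none. So H_2 ≅ Z.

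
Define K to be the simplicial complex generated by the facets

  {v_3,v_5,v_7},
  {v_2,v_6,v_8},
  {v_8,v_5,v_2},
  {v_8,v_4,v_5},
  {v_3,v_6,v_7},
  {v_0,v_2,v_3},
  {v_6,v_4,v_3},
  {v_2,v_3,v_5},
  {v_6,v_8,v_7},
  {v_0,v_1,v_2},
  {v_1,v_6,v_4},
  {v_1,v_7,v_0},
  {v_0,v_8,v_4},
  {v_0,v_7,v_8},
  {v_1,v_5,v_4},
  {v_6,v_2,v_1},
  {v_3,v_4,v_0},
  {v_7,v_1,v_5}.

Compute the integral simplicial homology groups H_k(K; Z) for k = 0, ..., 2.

We work with the vertex ordering v_0 < v_1 < v_2 < v_3 < v_4 < v_5 < v_6 < v_7 < v_8. The simplices of K, each written with vertices in increasing order, are:

  0-simplices (9): [v_0], [v_1], [v_2], [v_3], [v_4], [v_5], [v_6], [v_7], [v_8]
  1-simplices (27): (27 of them)
  2-simplices (18): (18 of them)

so the chain groups are C_0 ≅ Z^9, C_1 ≅ Z^27, C_2 ≅ Z^18.

∂_1: C_1 → C_0 is given by ∂[p,q] = [q] − [p]. For instance
  ∂[v_2,v_6] = [v_6] − [v_2].
As a 9×27 matrix over Z this has rank 8, with invariant factors (1,1,1,1,1,1,1,1).

∂_2: C_2 → C_1 sends each 2-simplex [p,q,r] to [q,r] − [p,r] + [p,q]. For instance
  ∂[v_0,v_2,v_3] = [v_2,v_3] − [v_0,v_3] + [v_0,v_2],
  ∂[v_1,v_5,v_7] = [v_5,v_7] − [v_1,v_7] + [v_1,v_5].
As a 27×18 matrix over Z this has rank 17, with invariant factors (1,1,1,1,1,1,1,1,1,1,1,1,1,1,1,1,1).

Computing H_k = (kernel of ∂_k) / (image of ∂_{k+1}):

  H_0: rank C_0 − rank ∂_1 = 9 − 8 = 1, and the invariant factors of ∂_1 are all 1, so H_0 = Z.
  H_1: rank ker ∂_1 − rank ∂_2 = (27 − 8) − 17 = 2, and the invariant factors of ∂_2 are all 1, so H_1 = Z^2.
  H_2: rank ker ∂_2 − rank ∂_3 = (18 − 17) − 0 = 1, and there is no ∂_3, so H_2 = Z.

(K is a triangulation of the torus T^2.)

H_0 = Z,  H_1 = Z^2,  H_2 = Z.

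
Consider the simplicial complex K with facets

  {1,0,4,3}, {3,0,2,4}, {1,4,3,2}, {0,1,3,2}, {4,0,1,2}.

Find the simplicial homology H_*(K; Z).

H_0 = Z,  H_1 = 0,  H_2 = 0,  H_3 = Z.

K has 5 vertices, 10 edges, 10 triangles, 5 3-simplices.
rank ∂_0 = 0, rank ∂_1 = 4 ⇒ b_0 = 5 − 0 − 4 = 1; all invariant factors of ∂_1 are 1 so no torsion. So H_0 ≅ Z.
rank ∂_1 = 4, rank ∂_2 = 6 ⇒ b_1 = 10 − 4 − 6 = 0; all invariant factors of ∂_2 are 1 so no torsion. So H_1 ≅ 0.
rank ∂_2 = 6, rank ∂_3 = 4 ⇒ b_2 = 10 − 6 − 4 = 0; all invariant factors of ∂_3 are 1 so no torsion. So H_2 ≅ 0.
rank ∂_3 = 4, rank ∂_4 = 0 ⇒ b_3 = 5 − 4 − 0 = 1. So H_3 ≅ Z.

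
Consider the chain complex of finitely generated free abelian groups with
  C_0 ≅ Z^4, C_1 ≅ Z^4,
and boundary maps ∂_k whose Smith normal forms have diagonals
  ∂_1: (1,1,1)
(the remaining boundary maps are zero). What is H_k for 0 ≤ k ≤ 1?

H_0: b_0 = 4 − 0 − 3 = 1; torsion from ∂_1 factors > 1: none. So H_0 ≅ Z.
H_1: b_1 = 4 − 3 − 0 = 1; torsion from ∂_2 factors > 1: none. So H_1 ≅ Z.

H_0 ≅ Z,  H_1 ≅ Z.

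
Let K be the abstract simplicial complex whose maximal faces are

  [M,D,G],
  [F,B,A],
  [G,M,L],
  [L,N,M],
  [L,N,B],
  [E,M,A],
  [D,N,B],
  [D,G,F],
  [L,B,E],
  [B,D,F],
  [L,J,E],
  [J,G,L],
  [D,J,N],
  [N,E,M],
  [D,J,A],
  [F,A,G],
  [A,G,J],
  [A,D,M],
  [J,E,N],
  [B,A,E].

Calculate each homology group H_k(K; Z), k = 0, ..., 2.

Fix the vertex order A < B < D < E < F < G < J < L < M < N and write every simplex with vertices in increasing order. Then dim K = 2 and the simplices of K are:

  0-simplices (10): A, B, D, E, F, G, J, L, M, N
  1-simplices (30): AB, AD, AE, AF, AG, AJ, AM, BD, BE, BF, BL, BN, DF, DG, DJ, DM, DN, EJ, EL, EM, EN, FG, GJ, GL, GM, JL, JN, LM, LN, MN
  2-simplices (20): ABE, ABF, ADJ, ADM, AEM, AFG, AGJ, BDF, BDN, BEL, BLN, DFG, DGM, DJN, EJL, EJN, EMN, GJL, GLM, LMN

so the chain groups are C_0 ≅ Z^10, C_1 ≅ Z^30, C_2 ≅ Z^20.

∂_1: C_1 → C_0 is given by ∂[p,q] = [q] − [p]. For instance
  ∂MN = N − M.
The 10×30 boundary matrix has rank 9 and Smith normal form diag(1,1,1,1,1,1,1,1,1).

Boundary ∂_2: C_2 → C_1 acts by ∂[p,q,r] = [q,r] − [p,r] + [p,q]. For instance
  ∂BLN = LN − BN + BL,
  ∂AEM = EM − AM + AE.
The resulting 30×20 matrix has rank 20, and its Smith normal form has invariant factors (1,1,1,1,1,1,1,1,1,1,1,1,1,1,1,1,1,1,1,2).

Computing H_k = (kernel of ∂_k) / (image of ∂_{k+1}):

  H_0: rank C_0 − rank ∂_1 = 10 − 9 = 1, and the invariant factors of ∂_1 are all 1, so H_0 = Z.
  H_1: rank ker ∂_1 − rank ∂_2 = (30 − 9) − 20 = 1, and ∂_2 has invariant factor 2 > 1, so H_1 = Z ⊕ Z_2.
  H_2: rank ker ∂_2 − rank ∂_3 = (20 − 20) − 0 = 0, and there is no ∂_3, so H_2 = 0.

As a check, the Euler characteristic is 10 − 30 + 20 = 0, which agrees with 1 − 1 + 0 = 0.

H_0 ≅ Z,  H_1 ≅ Z ⊕ Z_2,  H_2 = 0.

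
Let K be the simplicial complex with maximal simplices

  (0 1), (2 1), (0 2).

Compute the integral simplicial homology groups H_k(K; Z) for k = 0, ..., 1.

H_0 = Z,  H_1 = Z.

Order the vertices as 0 < 1 < 2. Listing each simplex with vertices in this order, K has dimension 1 with simplices:

  0-simplices (3): [0], [1], [2]
  1-simplices (3): [0,1], [0,2], [1,2]

Hence C_0 ≅ Z^3, C_1 ≅ Z^3.

∂_1: C_1 → C_0 sends each edge [p,q] (with p < q) to q − p. For instance
  ∂[0,1] = [1] − [0].
As a 3×3 matrix over Z this has rank 2, with invariant factors (1,1).

Reading off H_k = ker ∂_k / im ∂_{k+1}:

  H_0: rank C_0 − rank ∂_1 = 3 − 2 = 1, and the invariant factors of ∂_1 are all 1, so H_0 = Z.
  H_1: rank ker ∂_1 − rank ∂_2 = (3 − 2) − 0 = 1, and there is no ∂_2, so H_1 = Z.

As a check, the Euler characteristic is 3 − 3 = 0, which agrees with 1 − 1 = 0.
(K is a triangulation of the circle S^1.)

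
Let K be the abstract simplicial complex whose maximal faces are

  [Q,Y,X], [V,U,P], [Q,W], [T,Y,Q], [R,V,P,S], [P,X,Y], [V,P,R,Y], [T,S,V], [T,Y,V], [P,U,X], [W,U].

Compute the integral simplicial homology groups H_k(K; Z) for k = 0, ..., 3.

K has 10 vertices, 22 edges, 14 triangles, 2 3-simplices.
rank ∂_0 = 0, rank ∂_1 = 9 ⇒ b_0 = 10 − 0 − 9 = 1; all invariant factors of ∂_1 are 1 so no torsion. So H_0 = Z.
rank ∂_1 = 9, rank ∂_2 = 12 ⇒ b_1 = 22 − 9 − 12 = 1; all invariant factors of ∂_2 are 1 so no torsion. So H_1 = Z.
rank ∂_2 = 12, rank ∂_3 = 2 ⇒ b_2 = 14 − 12 − 2 = 0; all invariant factors of ∂_3 are 1 so no torsion. So H_2 = 0.
rank ∂_3 = 2, rank ∂_4 = 0 ⇒ b_3 = 2 − 2 − 0 = 0. So H_3 = 0.

H_0 ≅ Z,  H_1 ≅ Z,  H_2 = 0,  H_3 = 0.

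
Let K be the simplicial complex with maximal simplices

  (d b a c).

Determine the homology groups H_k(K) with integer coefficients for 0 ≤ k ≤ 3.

Fix the vertex order a < b < c < d and write every simplex with vertices in increasing order. Then dim K = 3 and the simplices of K are:

  0-simplices (4): a, b, c, d
  1-simplices (6): ab, ac, ad, bc, bd, cd
  2-simplices (4): abc, abd, acd, bcd
  3-simplices (1): abcd

Hence C_0 ≅ Z^4, C_1 ≅ Z^6, C_2 ≅ Z^4, C_3 ≅ Z^1.

Boundary ∂_1: C_1 → C_0 maps an edge to its endpoints' difference, ∂[p,q] = q − p.
As a 4×6 matrix over Z this has rank 3, with invariant factors (1,1,1).

∂_2: C_2 → C_1 maps a triangle to the signed sum of its edges. For instance
  ∂bcd = cd − bd + bc,
  ∂abd = bd − ad + ab.
As a 6×4 matrix over Z this has rank 3, with invariant factors (1,1,1).

The boundary map ∂_3: C_3 → C_2 sends each 3-simplex σ to the alternating sum Σ_i (−1)^i (σ with its i-th vertex removed). For instance
  ∂abcd = bcd − acd + abd − abc.
This gives a 4×1 integer matrix of rank 1; reducing to Smith normal form yields diagonal entries (1).

From H_k ≅ ker(∂_k) / im(∂_{k+1}) we obtain:

  H_0: rank C_0 − rank ∂_1 = 4 − 3 = 1, and the invariant factors of ∂_1 are all 1, so H_0 = Z.
  H_1: rank ker ∂_1 − rank ∂_2 = (6 − 3) − 3 = 0, and the invariant factors of ∂_2 are all 1, so H_1 = 0.
  H_2: rank ker ∂_2 − rank ∂_3 = (4 − 3) − 1 = 0, and the invariant factors of ∂_3 are all 1, so H_2 = 0.
  H_3: rank ker ∂_3 − rank ∂_4 = (1 − 1) − 0 = 0, and there is no ∂_4, so H_3 = 0.

As a check, the Euler characteristic is 4 − 6 + 4 − 1 = 1, which agrees with 1 − 0 + 0 − 0 = 1.
(K is a triangulation of the 3-simplex.)

H_0 = Z,  H_1 = 0,  H_2 = 0,  H_3 = 0.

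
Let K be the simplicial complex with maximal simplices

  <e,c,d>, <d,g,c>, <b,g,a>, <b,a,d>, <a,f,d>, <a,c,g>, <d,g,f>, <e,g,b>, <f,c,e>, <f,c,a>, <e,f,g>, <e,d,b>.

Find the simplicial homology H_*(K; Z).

Fix the vertex order a < b < c < d < e < f < g and write every simplex with vertices in increasing order. Then dim K = 2 and the simplices of K are:

  0-simplices (7): a, b, c, d, e, f, g
  1-simplices (18): ab, ac, ad, af, ag, bd, be, bg, cd, ce, cf, cg, de, df, dg, ef, eg, fg
  2-simplices (12): abd, abg, acf, acg, adf, bde, beg, cde, cdg, cef, dfg, efg

so the chain groups are C_0 ≅ Z^7, C_1 ≅ Z^18, C_2 ≅ Z^12.

∂_1: C_1 → C_0 is given by ∂[p,q] = [q] − [p]. For instance
  ∂ag = g − a.
The 7×18 boundary matrix has rank 6 and Smith normal form diag(1,1,1,1,1,1).

The boundary map ∂_2: C_2 → C_1 maps a triangle to the signed sum of its edges. For instance
  ∂abd = bd − ad + ab,
  ∂abg = bg − ag + ab.
This gives a 18×12 integer matrix of rank 12; reducing to Smith normal form yields diagonal entries (1,1,1,1,1,1,1,1,1,1,1,2).

From H_k ≅ ker(∂_k) / im(∂_{k+1}) we obtain:

  H_0: rank C_0 − rank ∂_1 = 7 − 6 = 1, and the invariant factors of ∂_1 are all 1, so H_0 ≅ Z.
  H_1: rank ker ∂_1 − rank ∂_2 = (18 − 6) − 12 = 0, and ∂_2 has invariant factor 2 > 1, so H_1 ≅ Z/2.
  H_2: rank ker ∂_2 − rank ∂_3 = (12 − 12) − 0 = 0, and there is no ∂_3, so H_2 ≅ 0.

H_0 = Z,  H_1 = Z/2,  H_2 = 0.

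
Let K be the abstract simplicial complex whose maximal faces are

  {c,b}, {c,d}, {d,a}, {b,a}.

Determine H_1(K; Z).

Take the total order a < b < c < d on the vertex set. Then K (dimension 1) consists of the simplices:

  0-simplices (4): a, b, c, d
  1-simplices (4): ab, ad, bc, cd

Hence C_0 ≅ Z^4, C_1 ≅ Z^4.

Boundary ∂_1: C_1 → C_0 maps an edge to its endpoints' difference, ∂[p,q] = q − p. For instance
  ∂cd = d − c.
The 4×4 boundary matrix has rank 3 and Smith normal form diag(1,1,1).

Now H_k = ker ∂_k / im ∂_{k+1}, so:

  H_1: rank ker ∂_1 − rank ∂_2 = (4 − 3) − 0 = 1, and there is no ∂_2, so H_1 = Z.

(K is a triangulation of the circle S^1.)

H_1 = Z.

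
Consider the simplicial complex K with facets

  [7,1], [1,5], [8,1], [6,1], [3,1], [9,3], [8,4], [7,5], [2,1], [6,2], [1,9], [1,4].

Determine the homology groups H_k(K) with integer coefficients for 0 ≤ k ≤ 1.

H_0 = Z,  H_1 = Z^4.

Order the vertices as 1 < 2 < 3 < 4 < 5 < 6 < 7 < 8 < 9. Listing each simplex with vertices in this order, K has dimension 1 with simplices:

  0-simplices (9): [1], [2], [3], [4], [5], [6], [7], [8], [9]
  1-simplices (12): [1,2], [1,3], [1,4], [1,5], [1,6], [1,7], [1,8], [1,9], [2,6], [3,9], [4,8], [5,7]

Hence C_0 ≅ Z^9, C_1 ≅ Z^12.

The boundary map ∂_1: C_1 → C_0 sends each edge [p,q] (with p < q) to q − p.
The 9×12 boundary matrix has rank 8 and Smith normal form diag(1,1,1,1,1,1,1,1).

Computing H_k = (kernel of ∂_k) / (image of ∂_{k+1}):

  H_0: rank C_0 − rank ∂_1 = 9 − 8 = 1, and the invariant factors of ∂_1 are all 1, so H_0 = Z.
  H_1: rank ker ∂_1 − rank ∂_2 = (12 − 8) − 0 = 4, and there is no ∂_2, so H_1 = Z^4.

(K is a triangulation of a wedge of 4 circles.)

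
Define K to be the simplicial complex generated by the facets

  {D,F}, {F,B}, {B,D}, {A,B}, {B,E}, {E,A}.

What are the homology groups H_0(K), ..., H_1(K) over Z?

We work with the vertex ordering A < B < D < E < F. The simplices of K, each written with vertices in increasing order, are:

  0-simplices (5): A, B, D, E, F
  1-simplices (6): AB, AE, BD, BE, BF, DF

Hence C_0 ≅ Z^5, C_1 ≅ Z^6.

∂_1: C_1 → C_0 sends each edge [p,q] (with p < q) to q − p.
This gives a 5×6 integer matrix of rank 4; reducing to Smith normal form yields diagonal entries (1,1,1,1).

Computing H_k = (kernel of ∂_k) / (image of ∂_{k+1}):

  H_0: rank C_0 − rank ∂_1 = 5 − 4 = 1, and the invariant factors of ∂_1 are all 1, so H_0 = Z.
  H_1: rank ker ∂_1 − rank ∂_2 = (6 − 4) − 0 = 2, and there is no ∂_2, so H_1 = Z^2.

As a check, the Euler characteristic is 5 − 6 = -1, which agrees with 1 − 2 = -1.

H_0 = Z,  H_1 = Z^2.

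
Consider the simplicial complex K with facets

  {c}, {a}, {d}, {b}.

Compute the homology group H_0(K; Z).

H_0 ≅ Z^4.

Order the vertices as a < b < c < d. Listing each simplex with vertices in this order, K has dimension 0 with simplices:

  0-simplices (4): a, b, c, d

giving chain groups C_0 ≅ Z^4.

Now H_k = ker ∂_k / im ∂_{k+1}, so:

  H_0: rank C_0 − rank ∂_1 = 4 − 0 = 4, and there is no ∂_1, so H_0 = Z^4.

(K is a triangulation of a set of 4 points.)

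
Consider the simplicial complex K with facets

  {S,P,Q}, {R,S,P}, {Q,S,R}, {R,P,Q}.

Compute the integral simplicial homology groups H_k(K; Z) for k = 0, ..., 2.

K has 4 vertices, 6 edges, 4 triangles.
rank ∂_0 = 0, rank ∂_1 = 3 ⇒ b_0 = 4 − 0 − 3 = 1; all invariant factors of ∂_1 are 1 so no torsion. So H_0 ≅ Z.
rank ∂_1 = 3, rank ∂_2 = 3 ⇒ b_1 = 6 − 3 − 3 = 0; all invariant factors of ∂_2 are 1 so no torsion. So H_1 ≅ 0.
rank ∂_2 = 3, rank ∂_3 = 0 ⇒ b_2 = 4 − 3 − 0 = 1. So H_2 ≅ Z.

H_0 ≅ Z,  H_1 = 0,  H_2 ≅ Z.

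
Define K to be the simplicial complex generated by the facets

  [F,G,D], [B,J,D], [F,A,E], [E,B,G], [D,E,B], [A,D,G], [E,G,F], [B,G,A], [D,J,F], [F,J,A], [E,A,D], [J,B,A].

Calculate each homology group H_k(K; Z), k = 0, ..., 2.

Order the vertices as A < B < D < E < F < G < J. Listing each simplex with vertices in this order, K has dimension 2 with simplices:

  0-simplices (7): A, B, D, E, F, G, J
  1-simplices (18): AB, AD, AE, AF, AG, AJ, BD, BE, BG, BJ, DE, DF, DG, DJ, EF, EG, FG, FJ
  2-simplices (12): ABG, ABJ, ADE, ADG, AEF, AFJ, BDE, BDJ, BEG, DFG, DFJ, EFG

giving chain groups C_0 ≅ Z^7, C_1 ≅ Z^18, C_2 ≅ Z^12.

The boundary map ∂_1: C_1 → C_0 sends each edge [p,q] (with p < q) to q − p. For instance
  ∂BD = D − B.
The resulting 7×18 matrix has rank 6, and its Smith normal form has invariant factors (1,1,1,1,1,1).

∂_2: C_2 → C_1 acts by ∂[p,q,r] = [q,r] − [p,r] + [p,q]. For instance
  ∂ABG = BG − AG + AB,
  ∂BDE = DE − BE + BD.
As a 18×12 matrix over Z this has rank 12, with invariant factors (1,1,1,1,1,1,1,1,1,1,1,2).

From H_k ≅ ker(∂_k) / im(∂_{k+1}) we obtain:

  H_0: rank C_0 − rank ∂_1 = 7 − 6 = 1, and the invariant factors of ∂_1 are all 1, so H_0 ≅ Z.
  H_1: rank ker ∂_1 − rank ∂_2 = (18 − 6) − 12 = 0, and ∂_2 has invariant factor 2 > 1, so H_1 ≅ Z_2.
  H_2: rank ker ∂_2 − rank ∂_3 = (12 − 12) − 0 = 0, and there is no ∂_3, so H_2 ≅ 0.

(K is a triangulation of the real projective plane RP^2.)

H_0 ≅ Z,  H_1 ≅ Z_2,  H_2 = 0.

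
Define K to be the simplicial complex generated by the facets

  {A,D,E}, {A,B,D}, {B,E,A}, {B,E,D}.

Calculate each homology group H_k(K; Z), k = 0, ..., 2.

H_0 = Z,  H_1 = 0,  H_2 = Z.

We work with the vertex ordering A < B < D < E. The simplices of K, each written with vertices in increasing order, are:

  0-simplices (4): A, B, D, E
  1-simplices (6): AB, AD, AE, BD, BE, DE
  2-simplices (4): ABD, ABE, ADE, BDE

giving chain groups C_0 ≅ Z^4, C_1 ≅ Z^6, C_2 ≅ Z^4.

Boundary ∂_1: C_1 → C_0 is given by ∂[p,q] = [q] − [p]. For instance
  ∂AE = E − A.
The resulting 4×6 matrix has rank 3, and its Smith normal form has invariant factors (1,1,1).

The boundary map ∂_2: C_2 → C_1 sends each 2-simplex [p,q,r] to [q,r] − [p,r] + [p,q]. For instance
  ∂ADE = DE − AE + AD,
  ∂BDE = DE − BE + BD.
As a 6×4 matrix over Z this has rank 3, with invariant factors (1,1,1).

Reading off H_k = ker ∂_k / im ∂_{k+1}:

  H_0: rank C_0 − rank ∂_1 = 4 − 3 = 1, and the invariant factors of ∂_1 are all 1, so H_0 = Z.
  H_1: rank ker ∂_1 − rank ∂_2 = (6 − 3) − 3 = 0, and the invariant factors of ∂_2 are all 1, so H_1 = 0.
  H_2: rank ker ∂_2 − rank ∂_3 = (4 − 3) − 0 = 1, and there is no ∂_3, so H_2 = Z.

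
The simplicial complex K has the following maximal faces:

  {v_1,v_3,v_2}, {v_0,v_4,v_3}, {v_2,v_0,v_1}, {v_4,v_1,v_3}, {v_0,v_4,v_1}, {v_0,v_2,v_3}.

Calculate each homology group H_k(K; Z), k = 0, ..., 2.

H_0 ≅ Z,  H_1 = 0,  H_2 ≅ Z.

Fix the vertex order v_0 < v_1 < v_2 < v_3 < v_4 and write every simplex with vertices in increasing order. Then dim K = 2 and the simplices of K are:

  0-simplices (5): [v_0], [v_1], [v_2], [v_3], [v_4]
  1-simplices (9): [v_0,v_1], [v_0,v_2], [v_0,v_3], [v_0,v_4], [v_1,v_2], [v_1,v_3], [v_1,v_4], [v_2,v_3], [v_3,v_4]
  2-simplices (6): [v_0,v_1,v_2], [v_0,v_1,v_4], [v_0,v_2,v_3], [v_0,v_3,v_4], [v_1,v_2,v_3], [v_1,v_3,v_4]

giving chain groups C_0 ≅ Z^5, C_1 ≅ Z^9, C_2 ≅ Z^6.

Boundary ∂_1: C_1 → C_0 sends each edge [p,q] (with p < q) to q − p.
This gives a 5×9 integer matrix of rank 4; reducing to Smith normal form yields diagonal entries (1,1,1,1).

Boundary ∂_2: C_2 → C_1 acts by ∂[p,q,r] = [q,r] − [p,r] + [p,q]. For instance
  ∂[v_0,v_3,v_4] = [v_3,v_4] − [v_0,v_4] + [v_0,v_3],
  ∂[v_1,v_3,v_4] = [v_3,v_4] − [v_1,v_4] + [v_1,v_3].
As a 9×6 matrix over Z this has rank 5, with invariant factors (1,1,1,1,1).

Computing H_k = (kernel of ∂_k) / (image of ∂_{k+1}):

  H_0: rank C_0 − rank ∂_1 = 5 − 4 = 1, and the invariant factors of ∂_1 are all 1, so H_0 ≅ Z.
  H_1: rank ker ∂_1 − rank ∂_2 = (9 − 4) − 5 = 0, and the invariant factors of ∂_2 are all 1, so H_1 ≅ 0.
  H_2: rank ker ∂_2 − rank ∂_3 = (6 − 5) − 0 = 1, and there is no ∂_3, so H_2 ≅ Z.

(K is a triangulation of the 2-sphere S^2.)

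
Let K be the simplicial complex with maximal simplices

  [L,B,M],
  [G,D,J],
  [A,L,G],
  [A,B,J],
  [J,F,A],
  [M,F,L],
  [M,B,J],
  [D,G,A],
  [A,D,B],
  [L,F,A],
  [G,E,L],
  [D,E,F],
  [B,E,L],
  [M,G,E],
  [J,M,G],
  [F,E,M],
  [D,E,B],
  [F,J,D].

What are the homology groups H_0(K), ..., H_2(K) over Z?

Fix the vertex order A < B < D < E < F < G < J < L < M and write every simplex with vertices in increasing order. Then dim K = 2 and the simplices of K are:

  0-simplices (9): A, B, D, E, F, G, J, L, M
  1-simplices (27): AB, AD, AF, AG, AJ, AL, BD, BE, BJ, BL, BM, DE, DF, DG, DJ, EF, EG, EL, EM, FJ, FL, FM, GJ, GL, GM, JM, LM
  2-simplices (18): ABD, ABJ, ADG, AFJ, AFL, AGL, BDE, BEL, BJM, BLM, DEF, DFJ, DGJ, EFM, EGL, EGM, FLM, GJM

giving chain groups C_0 ≅ Z^9, C_1 ≅ Z^27, C_2 ≅ Z^18.

The boundary map ∂_1: C_1 → C_0 is given by ∂[p,q] = [q] − [p].
The 9×27 boundary matrix has rank 8 and Smith normal form diag(1,1,1,1,1,1,1,1).

The boundary map ∂_2: C_2 → C_1 maps a triangle to the signed sum of its edges. For instance
  ∂AFJ = FJ − AJ + AF,
  ∂ADG = DG − AG + AD.
This gives a 27×18 integer matrix of rank 18; reducing to Smith normal form yields diagonal entries (1,1,1,1,1,1,1,1,1,1,1,1,1,1,1,1,1,2).

Reading off H_k = ker ∂_k / im ∂_{k+1}:

  H_0: rank C_0 − rank ∂_1 = 9 − 8 = 1, and the invariant factors of ∂_1 are all 1, so H_0 ≅ Z.
  H_1: rank ker ∂_1 − rank ∂_2 = (27 − 8) − 18 = 1, and ∂_2 has invariant factor 2 > 1, so H_1 ≅ Z ⊕ Z/2.
  H_2: rank ker ∂_2 − rank ∂_3 = (18 − 18) − 0 = 0, and there is no ∂_3, so H_2 ≅ 0.

H_0 ≅ Z,  H_1 ≅ Z ⊕ Z/2,  H_2 = 0.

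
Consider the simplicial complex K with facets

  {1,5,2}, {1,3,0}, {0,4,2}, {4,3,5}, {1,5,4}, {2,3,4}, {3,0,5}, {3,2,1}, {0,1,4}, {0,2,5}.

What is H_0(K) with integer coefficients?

H_0 ≅ Z.

Fix the vertex order 0 < 1 < 2 < 3 < 4 < 5 and write every simplex with vertices in increasing order. Then dim K = 2 and the simplices of K are:

  0-simplices (6): [0], [1], [2], [3], [4], [5]
  1-simplices (15): [0,1], [0,2], [0,3], [0,4], [0,5], [1,2], [1,3], [1,4], [1,5], [2,3], [2,4], [2,5], [3,4], [3,5], [4,5]
  2-simplices (10): [0,1,3], [0,1,4], [0,2,4], [0,2,5], [0,3,5], [1,2,3], [1,2,5], [1,4,5], [2,3,4], [3,4,5]

Hence C_0 ≅ Z^6, C_1 ≅ Z^15, C_2 ≅ Z^10.

Boundary ∂_1: C_1 → C_0 sends each edge [p,q] (with p < q) to q − p. For instance
  ∂[3,4] = [4] − [3].
As a 6×15 matrix over Z this has rank 5, with invariant factors (1,1,1,1,1).

The boundary map ∂_2: C_2 → C_1 sends each 2-simplex [p,q,r] to [q,r] − [p,r] + [p,q]. For instance
  ∂[1,2,3] = [2,3] − [1,3] + [1,2],
  ∂[0,3,5] = [3,5] − [0,5] + [0,3].
The resulting 15×10 matrix has rank 10, and its Smith normal form has invariant factors (1,1,1,1,1,1,1,1,1,2).

Computing H_k = (kernel of ∂_k) / (image of ∂_{k+1}):

  H_0: rank C_0 − rank ∂_1 = 6 − 5 = 1, and the invariant factors of ∂_1 are all 1, so H_0 = Z.

(K is a triangulation of the real projective plane RP^2.)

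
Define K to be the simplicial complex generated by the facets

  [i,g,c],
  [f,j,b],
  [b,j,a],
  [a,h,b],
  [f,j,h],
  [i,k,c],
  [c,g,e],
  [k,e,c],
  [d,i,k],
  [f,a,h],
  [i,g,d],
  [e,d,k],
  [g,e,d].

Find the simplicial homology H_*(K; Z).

H_0 ≅ Z^2,  H_1 ≅ Z,  H_2 ≅ Z.

Order the vertices as a < b < c < d < e < f < g < h < i < j < k. Listing each simplex with vertices in this order, K has dimension 2 with simplices:

  0-simplices (11): a, b, c, d, e, f, g, h, i, j, k
  1-simplices (22): ab, af, ah, aj, bf, bh, bj, ce, cg, ci, ck, de, dg, di, dk, eg, ek, fh, fj, gi, hj, ik
  2-simplices (13): abh, abj, afh, bfj, ceg, cek, cgi, cik, deg, dek, dgi, dik, fhj

so the chain groups are C_0 ≅ Z^11, C_1 ≅ Z^22, C_2 ≅ Z^13.

The boundary map ∂_1: C_1 → C_0 maps an edge to its endpoints' difference, ∂[p,q] = q − p. For instance
  ∂ce = e − c.
The resulting 11×22 matrix has rank 9, and its Smith normal form has invariant factors (1,1,1,1,1,1,1,1,1).

Boundary ∂_2: C_2 → C_1 acts by ∂[p,q,r] = [q,r] − [p,r] + [p,q]. For instance
  ∂abh = bh − ah + ab,
  ∂dek = ek − dk + de.
As a 22×13 matrix over Z this has rank 12, with invariant factors (1,1,1,1,1,1,1,1,1,1,1,1).

Reading off H_k = ker ∂_k / im ∂_{k+1}:

  H_0: rank C_0 − rank ∂_1 = 11 − 9 = 2, and the invariant factors of ∂_1 are all 1, so H_0 ≅ Z^2.
  H_1: rank ker ∂_1 − rank ∂_2 = (22 − 9) − 12 = 1, and the invariant factors of ∂_2 are all 1, so H_1 ≅ Z.
  H_2: rank ker ∂_2 − rank ∂_3 = (13 − 12) − 0 = 1, and there is no ∂_3, so H_2 ≅ Z.

As a check, the Euler characteristic is 11 − 22 + 13 = 2, which agrees with 2 − 1 + 1 = 2.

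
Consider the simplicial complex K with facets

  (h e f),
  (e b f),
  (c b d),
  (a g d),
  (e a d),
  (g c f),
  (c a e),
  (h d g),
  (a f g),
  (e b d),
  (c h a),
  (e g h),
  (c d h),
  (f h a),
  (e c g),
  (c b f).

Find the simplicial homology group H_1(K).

Fix the vertex order a < b < c < d < e < f < g < h and write every simplex with vertices in increasing order. Then dim K = 2 and the simplices of K are:

  0-simplices (8): a, b, c, d, e, f, g, h
  1-simplices (24): ac, ad, ae, af, ag, ah, bc, bd, be, bf, cd, ce, cf, cg, ch, de, dg, dh, ef, eg, eh, fg, fh, gh
  2-simplices (16): ace, ach, ade, adg, afg, afh, bcd, bcf, bde, bef, cdh, ceg, cfg, dgh, efh, egh

Hence C_0 ≅ Z^8, C_1 ≅ Z^24, C_2 ≅ Z^16.

Boundary ∂_1: C_1 → C_0 is given by ∂[p,q] = [q] − [p]. For instance
  ∂af = f − a.
As a 8×24 matrix over Z this has rank 7, with invariant factors (1,1,1,1,1,1,1).

Boundary ∂_2: C_2 → C_1 sends each 2-simplex [p,q,r] to [q,r] − [p,r] + [p,q]. For instance
  ∂dgh = gh − dh + dg,
  ∂bcd = cd − bd + bc.
This gives a 24×16 integer matrix of rank 15; reducing to Smith normal form yields diagonal entries (1,1,1,1,1,1,1,1,1,1,1,1,1,1,1).

Reading off H_k = ker ∂_k / im ∂_{k+1}:

  H_1: rank ker ∂_1 − rank ∂_2 = (24 − 7) − 15 = 2, and the invariant factors of ∂_2 are all 1, so H_1 ≅ Z^2.

(K is a triangulation of the torus T^2.)

H_1 ≅ Z^2.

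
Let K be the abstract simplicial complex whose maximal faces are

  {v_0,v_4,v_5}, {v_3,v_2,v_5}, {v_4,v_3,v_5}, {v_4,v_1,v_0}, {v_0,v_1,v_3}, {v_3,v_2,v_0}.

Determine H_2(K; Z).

Take the total order v_0 < v_1 < v_2 < v_3 < v_4 < v_5 on the vertex set. Then K (dimension 2) consists of the simplices:

  0-simplices (6): [v_0], [v_1], [v_2], [v_3], [v_4], [v_5]
  1-simplices (12): [v_0,v_1], [v_0,v_2], [v_0,v_3], [v_0,v_4], [v_0,v_5], [v_1,v_3], [v_1,v_4], [v_2,v_3], [v_2,v_5], [v_3,v_4], [v_3,v_5], [v_4,v_5]
  2-simplices (6): [v_0,v_1,v_3], [v_0,v_1,v_4], [v_0,v_2,v_3], [v_0,v_4,v_5], [v_2,v_3,v_5], [v_3,v_4,v_5]

Hence C_0 ≅ Z^6, C_1 ≅ Z^12, C_2 ≅ Z^6.

Boundary ∂_1: C_1 → C_0 is given by ∂[p,q] = [q] − [p]. For instance
  ∂[v_1,v_4] = [v_4] − [v_1].
The 6×12 boundary matrix has rank 5 and Smith normal form diag(1,1,1,1,1).

∂_2: C_2 → C_1 acts by ∂[p,q,r] = [q,r] − [p,r] + [p,q]. For instance
  ∂[v_3,v_4,v_5] = [v_4,v_5] − [v_3,v_5] + [v_3,v_4],
  ∂[v_0,v_1,v_3] = [v_1,v_3] − [v_0,v_3] + [v_0,v_1].
The resulting 12×6 matrix has rank 6, and its Smith normal form has invariant factors (1,1,1,1,1,1).

Reading off H_k = ker ∂_k / im ∂_{k+1}:

  H_2: rank ker ∂_2 − rank ∂_3 = (6 − 6) − 0 = 0, and there is no ∂_3, so H_2 = 0.

H_2 = 0.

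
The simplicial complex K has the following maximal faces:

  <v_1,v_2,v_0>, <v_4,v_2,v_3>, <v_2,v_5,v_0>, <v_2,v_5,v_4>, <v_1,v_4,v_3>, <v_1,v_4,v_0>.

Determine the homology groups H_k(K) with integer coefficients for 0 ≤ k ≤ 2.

K has 6 vertices, 12 edges, 6 triangles.
rank ∂_0 = 0, rank ∂_1 = 5 ⇒ b_0 = 6 − 0 − 5 = 1; all invariant factors of ∂_1 are 1 so no torsion. So H_0 ≅ Z.
rank ∂_1 = 5, rank ∂_2 = 6 ⇒ b_1 = 12 − 5 − 6 = 1; all invariant factors of ∂_2 are 1 so no torsion. So H_1 ≅ Z.
rank ∂_2 = 6, rank ∂_3 = 0 ⇒ b_2 = 6 − 6 − 0 = 0. So H_2 ≅ 0.

H_0 = Z,  H_1 = Z,  H_2 = 0.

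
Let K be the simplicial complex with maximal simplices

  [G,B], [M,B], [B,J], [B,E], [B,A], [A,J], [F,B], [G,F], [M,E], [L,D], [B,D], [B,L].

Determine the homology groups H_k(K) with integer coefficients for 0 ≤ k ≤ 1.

Take the total order A < B < D < E < F < G < J < L < M on the vertex set. Then K (dimension 1) consists of the simplices:

  0-simplices (9): A, B, D, E, F, G, J, L, M
  1-simplices (12): AB, AJ, BD, BE, BF, BG, BJ, BL, BM, DL, EM, FG

Hence C_0 ≅ Z^9, C_1 ≅ Z^12.

∂_1: C_1 → C_0 is given by ∂[p,q] = [q] − [p].
As a 9×12 matrix over Z this has rank 8, with invariant factors (1,1,1,1,1,1,1,1).

Reading off H_k = ker ∂_k / im ∂_{k+1}:

  H_0: rank C_0 − rank ∂_1 = 9 − 8 = 1, and the invariant factors of ∂_1 are all 1, so H_0 ≅ Z.
  H_1: rank ker ∂_1 − rank ∂_2 = (12 − 8) − 0 = 4, and there is no ∂_2, so H_1 ≅ Z^4.

H_0 = Z,  H_1 = Z^4.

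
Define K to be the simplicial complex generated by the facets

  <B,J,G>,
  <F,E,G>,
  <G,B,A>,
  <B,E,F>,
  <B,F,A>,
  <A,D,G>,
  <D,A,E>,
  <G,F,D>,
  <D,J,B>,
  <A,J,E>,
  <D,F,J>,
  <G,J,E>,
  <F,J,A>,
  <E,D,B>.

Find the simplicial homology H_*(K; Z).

Fix the vertex order A < B < D < E < F < G < J and write every simplex with vertices in increasing order. Then dim K = 2 and the simplices of K are:

  0-simplices (7): A, B, D, E, F, G, J
  1-simplices (21): AB, AD, AE, AF, AG, AJ, BD, BE, BF, BG, BJ, DE, DF, DG, DJ, EF, EG, EJ, FG, FJ, GJ
  2-simplices (14): ABF, ABG, ADE, ADG, AEJ, AFJ, BDE, BDJ, BEF, BGJ, DFG, DFJ, EFG, EGJ

Hence C_0 ≅ Z^7, C_1 ≅ Z^21, C_2 ≅ Z^14.

Boundary ∂_1: C_1 → C_0 is given by ∂[p,q] = [q] − [p].
This gives a 7×21 integer matrix of rank 6; reducing to Smith normal form yields diagonal entries (1,1,1,1,1,1).

Boundary ∂_2: C_2 → C_1 acts by ∂[p,q,r] = [q,r] − [p,r] + [p,q]. For instance
  ∂EFG = FG − EG + EF,
  ∂ADE = DE − AE + AD.
The resulting 21×14 matrix has rank 13, and its Smith normal form has invariant factors (1,1,1,1,1,1,1,1,1,1,1,1,1).

Now H_k = ker ∂_k / im ∂_{k+1}, so:

  H_0: rank C_0 − rank ∂_1 = 7 − 6 = 1, and the invariant factors of ∂_1 are all 1, so H_0 = Z.
  H_1: rank ker ∂_1 − rank ∂_2 = (21 − 6) − 13 = 2, and the invariant factors of ∂_2 are all 1, so H_1 = Z^2.
  H_2: rank ker ∂_2 − rank ∂_3 = (14 − 13) − 0 = 1, and there is no ∂_3, so H_2 = Z.

H_0 = Z,  H_1 = Z^2,  H_2 = Z.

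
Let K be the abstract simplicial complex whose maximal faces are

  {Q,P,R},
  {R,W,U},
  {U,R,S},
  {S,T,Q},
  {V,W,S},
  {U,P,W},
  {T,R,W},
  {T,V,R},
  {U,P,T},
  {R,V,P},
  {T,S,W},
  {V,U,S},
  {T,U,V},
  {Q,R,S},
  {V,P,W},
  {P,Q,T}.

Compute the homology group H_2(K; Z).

Order the vertices as P < Q < R < S < T < U < V < W. Listing each simplex with vertices in this order, K has dimension 2 with simplices:

  0-simplices (8): P, Q, R, S, T, U, V, W
  1-simplices (24): PQ, PR, PT, PU, PV, PW, QR, QS, QT, RS, RT, RU, RV, RW, ST, SU, SV, SW, TU, TV, TW, UV, UW, VW
  2-simplices (16): PQR, PQT, PRV, PTU, PUW, PVW, QRS, QST, RSU, RTV, RTW, RUW, STW, SUV, SVW, TUV

so the chain groups are C_0 ≅ Z^8, C_1 ≅ Z^24, C_2 ≅ Z^16.

Boundary ∂_1: C_1 → C_0 is given by ∂[p,q] = [q] − [p]. For instance
  ∂RS = S − R.
The 8×24 boundary matrix has rank 7 and Smith normal form diag(1,1,1,1,1,1,1).

Boundary ∂_2: C_2 → C_1 sends each 2-simplex [p,q,r] to [q,r] − [p,r] + [p,q]. For instance
  ∂QRS = RS − QS + QR,
  ∂PQT = QT − PT + PQ.
The 24×16 boundary matrix has rank 15 and Smith normal form diag(1,1,1,1,1,1,1,1,1,1,1,1,1,1,1).

Now H_k = ker ∂_k / im ∂_{k+1}, so:

  H_2: rank ker ∂_2 − rank ∂_3 = (16 − 15) − 0 = 1, and there is no ∂_3, so H_2 ≅ Z.

H_2 = Z.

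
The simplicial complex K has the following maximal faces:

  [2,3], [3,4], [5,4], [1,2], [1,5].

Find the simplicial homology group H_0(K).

H_0 = Z.

Fix the vertex order 1 < 2 < 3 < 4 < 5 and write every simplex with vertices in increasing order. Then dim K = 1 and the simplices of K are:

  0-simplices (5): [1], [2], [3], [4], [5]
  1-simplices (5): [1,2], [1,5], [2,3], [3,4], [4,5]

Hence C_0 ≅ Z^5, C_1 ≅ Z^5.

Boundary ∂_1: C_1 → C_0 is given by ∂[p,q] = [q] − [p]. For instance
  ∂[2,3] = [3] − [2].
The 5×5 boundary matrix has rank 4 and Smith normal form diag(1,1,1,1).

Computing H_k = (kernel of ∂_k) / (image of ∂_{k+1}):

  H_0: rank C_0 − rank ∂_1 = 5 − 4 = 1, and the invariant factors of ∂_1 are all 1, so H_0 = Z.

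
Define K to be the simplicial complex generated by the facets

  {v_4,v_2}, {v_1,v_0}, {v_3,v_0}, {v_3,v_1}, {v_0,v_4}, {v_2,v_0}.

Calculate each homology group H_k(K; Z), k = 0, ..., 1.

We work with the vertex ordering v_0 < v_1 < v_2 < v_3 < v_4. The simplices of K, each written with vertices in increasing order, are:

  0-simplices (5): [v_0], [v_1], [v_2], [v_3], [v_4]
  1-simplices (6): [v_0,v_1], [v_0,v_2], [v_0,v_3], [v_0,v_4], [v_1,v_3], [v_2,v_4]

Hence C_0 ≅ Z^5, C_1 ≅ Z^6.

∂_1: C_1 → C_0 maps an edge to its endpoints' difference, ∂[p,q] = q − p.
This gives a 5×6 integer matrix of rank 4; reducing to Smith normal form yields diagonal entries (1,1,1,1).

Reading off H_k = ker ∂_k / im ∂_{k+1}:

  H_0: rank C_0 − rank ∂_1 = 5 − 4 = 1, and the invariant factors of ∂_1 are all 1, so H_0 = Z.
  H_1: rank ker ∂_1 − rank ∂_2 = (6 − 4) − 0 = 2, and there is no ∂_2, so H_1 = Z^2.

As a check, the Euler characteristic is 5 − 6 = -1, which agrees with 1 − 2 = -1.
(K is a triangulation of a wedge of 2 circles.)

H_0 = Z,  H_1 = Z^2.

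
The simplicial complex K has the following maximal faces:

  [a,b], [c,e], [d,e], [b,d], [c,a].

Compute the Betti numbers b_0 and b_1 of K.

b_0 = 1, b_1 = 1.

We work with the vertex ordering a < b < c < d < e. The simplices of K, each written with vertices in increasing order, are:

  0-simplices (5): a, b, c, d, e
  1-simplices (5): ab, ac, bd, ce, de

so the chain groups are C_0 ≅ Z^5, C_1 ≅ Z^5.

The boundary map ∂_1: C_1 → C_0 sends each edge [p,q] (with p < q) to q − p.
The resulting 5×5 matrix has rank 4, and its Smith normal form has invariant factors (1,1,1,1).

From H_k ≅ ker(∂_k) / im(∂_{k+1}) we obtain:

  H_0: rank C_0 − rank ∂_1 = 5 − 4 = 1, and the invariant factors of ∂_1 are all 1, so H_0 = Z.
  H_1: rank ker ∂_1 − rank ∂_2 = (5 − 4) − 0 = 1, and there is no ∂_2, so H_1 = Z.

As a check, the Euler characteristic is 5 − 5 = 0, which agrees with 1 − 1 = 0.
(K is a triangulation of the circle S^1.)

Hence the Betti numbers are b_0 = 1, b_1 = 1.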